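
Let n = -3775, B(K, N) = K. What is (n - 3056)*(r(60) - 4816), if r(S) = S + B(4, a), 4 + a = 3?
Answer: 32460912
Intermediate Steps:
a = -1 (a = -4 + 3 = -1)
r(S) = 4 + S (r(S) = S + 4 = 4 + S)
(n - 3056)*(r(60) - 4816) = (-3775 - 3056)*((4 + 60) - 4816) = -6831*(64 - 4816) = -6831*(-4752) = 32460912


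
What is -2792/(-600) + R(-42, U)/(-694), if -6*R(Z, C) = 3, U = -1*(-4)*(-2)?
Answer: 484487/104100 ≈ 4.6541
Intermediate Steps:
U = -8 (U = 4*(-2) = -8)
R(Z, C) = -½ (R(Z, C) = -⅙*3 = -½)
-2792/(-600) + R(-42, U)/(-694) = -2792/(-600) - ½/(-694) = -2792*(-1/600) - ½*(-1/694) = 349/75 + 1/1388 = 484487/104100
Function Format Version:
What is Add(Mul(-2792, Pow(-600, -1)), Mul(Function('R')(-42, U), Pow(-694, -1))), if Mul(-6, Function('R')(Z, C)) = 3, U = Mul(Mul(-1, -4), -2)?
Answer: Rational(484487, 104100) ≈ 4.6541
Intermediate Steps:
U = -8 (U = Mul(4, -2) = -8)
Function('R')(Z, C) = Rational(-1, 2) (Function('R')(Z, C) = Mul(Rational(-1, 6), 3) = Rational(-1, 2))
Add(Mul(-2792, Pow(-600, -1)), Mul(Function('R')(-42, U), Pow(-694, -1))) = Add(Mul(-2792, Pow(-600, -1)), Mul(Rational(-1, 2), Pow(-694, -1))) = Add(Mul(-2792, Rational(-1, 600)), Mul(Rational(-1, 2), Rational(-1, 694))) = Add(Rational(349, 75), Rational(1, 1388)) = Rational(484487, 104100)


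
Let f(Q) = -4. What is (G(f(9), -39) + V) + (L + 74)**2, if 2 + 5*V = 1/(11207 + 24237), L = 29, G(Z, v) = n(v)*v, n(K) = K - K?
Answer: 1880056093/177220 ≈ 10609.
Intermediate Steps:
n(K) = 0
G(Z, v) = 0 (G(Z, v) = 0*v = 0)
V = -70887/177220 (V = -2/5 + 1/(5*(11207 + 24237)) = -2/5 + (1/5)/35444 = -2/5 + (1/5)*(1/35444) = -2/5 + 1/177220 = -70887/177220 ≈ -0.39999)
(G(f(9), -39) + V) + (L + 74)**2 = (0 - 70887/177220) + (29 + 74)**2 = -70887/177220 + 103**2 = -70887/177220 + 10609 = 1880056093/177220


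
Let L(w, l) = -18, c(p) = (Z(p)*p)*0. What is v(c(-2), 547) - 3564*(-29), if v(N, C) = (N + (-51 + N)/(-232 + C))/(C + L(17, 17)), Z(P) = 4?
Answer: 5740909003/55545 ≈ 1.0336e+5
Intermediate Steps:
c(p) = 0 (c(p) = (4*p)*0 = 0)
v(N, C) = (N + (-51 + N)/(-232 + C))/(-18 + C) (v(N, C) = (N + (-51 + N)/(-232 + C))/(C - 18) = (N + (-51 + N)/(-232 + C))/(-18 + C))
v(c(-2), 547) - 3564*(-29) = (-51 - 231*0 + 547*0)/(4176 + 547**2 - 250*547) - 3564*(-29) = (-51 + 0 + 0)/(4176 + 299209 - 136750) - 1*(-103356) = -51/166635 + 103356 = (1/166635)*(-51) + 103356 = -17/55545 + 103356 = 5740909003/55545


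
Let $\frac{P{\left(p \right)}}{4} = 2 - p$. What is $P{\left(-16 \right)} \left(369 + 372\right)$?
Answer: $53352$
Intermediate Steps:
$P{\left(p \right)} = 8 - 4 p$ ($P{\left(p \right)} = 4 \left(2 - p\right) = 8 - 4 p$)
$P{\left(-16 \right)} \left(369 + 372\right) = \left(8 - -64\right) \left(369 + 372\right) = \left(8 + 64\right) 741 = 72 \cdot 741 = 53352$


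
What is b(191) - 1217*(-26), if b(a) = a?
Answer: 31833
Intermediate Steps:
b(191) - 1217*(-26) = 191 - 1217*(-26) = 191 - 1*(-31642) = 191 + 31642 = 31833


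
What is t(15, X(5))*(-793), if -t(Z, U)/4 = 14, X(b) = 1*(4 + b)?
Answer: 44408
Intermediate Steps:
X(b) = 4 + b
t(Z, U) = -56 (t(Z, U) = -4*14 = -56)
t(15, X(5))*(-793) = -56*(-793) = 44408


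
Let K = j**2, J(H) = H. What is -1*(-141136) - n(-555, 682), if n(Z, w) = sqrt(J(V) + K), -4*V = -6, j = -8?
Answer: 141136 - sqrt(262)/2 ≈ 1.4113e+5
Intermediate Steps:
V = 3/2 (V = -1/4*(-6) = 3/2 ≈ 1.5000)
K = 64 (K = (-8)**2 = 64)
n(Z, w) = sqrt(262)/2 (n(Z, w) = sqrt(3/2 + 64) = sqrt(131/2) = sqrt(262)/2)
-1*(-141136) - n(-555, 682) = -1*(-141136) - sqrt(262)/2 = 141136 - sqrt(262)/2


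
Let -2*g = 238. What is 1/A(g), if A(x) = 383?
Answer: 1/383 ≈ 0.0026110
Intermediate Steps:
g = -119 (g = -1/2*238 = -119)
1/A(g) = 1/383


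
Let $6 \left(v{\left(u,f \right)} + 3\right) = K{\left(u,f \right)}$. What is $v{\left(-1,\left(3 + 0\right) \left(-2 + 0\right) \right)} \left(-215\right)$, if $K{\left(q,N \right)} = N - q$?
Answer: $\frac{4945}{6} \approx 824.17$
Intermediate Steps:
$v{\left(u,f \right)} = -3 - \frac{u}{6} + \frac{f}{6}$ ($v{\left(u,f \right)} = -3 + \frac{f - u}{6} = -3 + \left(- \frac{u}{6} + \frac{f}{6}\right) = -3 - \frac{u}{6} + \frac{f}{6}$)
$v{\left(-1,\left(3 + 0\right) \left(-2 + 0\right) \right)} \left(-215\right) = \left(-3 - - \frac{1}{6} + \frac{\left(3 + 0\right) \left(-2 + 0\right)}{6}\right) \left(-215\right) = \left(-3 + \frac{1}{6} + \frac{3 \left(-2\right)}{6}\right) \left(-215\right) = \left(-3 + \frac{1}{6} + \frac{1}{6} \left(-6\right)\right) \left(-215\right) = \left(-3 + \frac{1}{6} - 1\right) \left(-215\right) = \left(- \frac{23}{6}\right) \left(-215\right) = \frac{4945}{6}$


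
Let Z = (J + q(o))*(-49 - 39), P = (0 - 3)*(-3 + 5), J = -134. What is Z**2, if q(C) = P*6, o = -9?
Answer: 223801600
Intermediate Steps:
P = -6 (P = -3*2 = -6)
q(C) = -36 (q(C) = -6*6 = -36)
Z = 14960 (Z = (-134 - 36)*(-49 - 39) = -170*(-88) = 14960)
Z**2 = 14960**2 = 223801600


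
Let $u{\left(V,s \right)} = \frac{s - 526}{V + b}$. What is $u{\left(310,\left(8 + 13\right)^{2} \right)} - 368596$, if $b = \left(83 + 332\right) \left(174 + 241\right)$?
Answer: $- \frac{12719142189}{34507} \approx -3.686 \cdot 10^{5}$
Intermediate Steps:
$b = 172225$ ($b = 415 \cdot 415 = 172225$)
$u{\left(V,s \right)} = \frac{-526 + s}{172225 + V}$ ($u{\left(V,s \right)} = \frac{s - 526}{V + 172225} = \frac{-526 + s}{172225 + V}$)
$u{\left(310,\left(8 + 13\right)^{2} \right)} - 368596 = \frac{-526 + \left(8 + 13\right)^{2}}{172225 + 310} - 368596 = \frac{-526 + 21^{2}}{172535} - 368596 = \frac{-526 + 441}{172535} - 368596 = \frac{1}{172535} \left(-85\right) - 368596 = - \frac{17}{34507} - 368596 = - \frac{12719142189}{34507}$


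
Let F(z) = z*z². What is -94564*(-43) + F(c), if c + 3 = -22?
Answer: 4050627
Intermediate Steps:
c = -25 (c = -3 - 22 = -25)
F(z) = z³
-94564*(-43) + F(c) = -94564*(-43) + (-25)³ = 4066252 - 15625 = 4050627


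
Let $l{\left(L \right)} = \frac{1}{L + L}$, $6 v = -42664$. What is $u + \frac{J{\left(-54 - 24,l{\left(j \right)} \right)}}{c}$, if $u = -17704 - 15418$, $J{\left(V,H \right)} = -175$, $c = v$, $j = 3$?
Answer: $- \frac{706557979}{21332} \approx -33122.0$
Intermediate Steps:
$v = - \frac{21332}{3}$ ($v = \frac{1}{6} \left(-42664\right) = - \frac{21332}{3} \approx -7110.7$)
$c = - \frac{21332}{3} \approx -7110.7$
$l{\left(L \right)} = \frac{1}{2 L}$
$u = -33122$ ($u = -17704 - 15418 = -33122$)
$u + \frac{J{\left(-54 - 24,l{\left(j \right)} \right)}}{c} = -33122 - \frac{175}{- \frac{21332}{3}} = -33122 - - \frac{525}{21332} = -33122 + \frac{525}{21332} = - \frac{706557979}{21332}$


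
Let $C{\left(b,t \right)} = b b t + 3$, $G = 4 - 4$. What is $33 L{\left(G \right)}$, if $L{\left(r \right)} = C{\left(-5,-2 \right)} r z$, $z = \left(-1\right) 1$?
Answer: $0$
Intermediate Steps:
$G = 0$ ($G = 4 - 4 = 0$)
$z = -1$
$C{\left(b,t \right)} = 3 + t b^{2}$ ($C{\left(b,t \right)} = b^{2} t + 3 = t b^{2} + 3 = 3 + t b^{2}$)
$L{\left(r \right)} = 47 r$ ($L{\left(r \right)} = \left(3 - 2 \left(-5\right)^{2}\right) r \left(-1\right) = \left(3 - 50\right) r \left(-1\right) = - 47 r \left(-1\right) = 47 r$)
$33 L{\left(G \right)} = 33 \cdot 47 \cdot 0 = 33 \cdot 0 = 0$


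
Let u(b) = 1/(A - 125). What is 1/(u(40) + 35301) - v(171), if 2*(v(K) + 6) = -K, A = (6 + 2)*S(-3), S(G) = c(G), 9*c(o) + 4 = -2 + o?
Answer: 429595561/4695032 ≈ 91.500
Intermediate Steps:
c(o) = -⅔ + o/9 (c(o) = -4/9 + (-2 + o)/9 = -4/9 + (-2/9 + o/9) = -⅔ + o/9)
S(G) = -⅔ + G/9
A = -8 (A = (6 + 2)*(-⅔ + (⅑)*(-3)) = 8*(-⅔ - ⅓) = 8*(-1) = -8)
v(K) = -6 - K/2 (v(K) = -6 + (-K)/2 = -6 - K/2)
u(b) = -1/133 (u(b) = 1/(-8 - 125) = 1/(-133) = -1/133)
1/(u(40) + 35301) - v(171) = 1/(-1/133 + 35301) - (-6 - ½*171) = 1/(4695032/133) - (-6 - 171/2) = 133/4695032 - 1*(-183/2) = 133/4695032 + 183/2 = 429595561/4695032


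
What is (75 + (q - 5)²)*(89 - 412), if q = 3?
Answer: -25517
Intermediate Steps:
(75 + (q - 5)²)*(89 - 412) = (75 + (3 - 5)²)*(89 - 412) = (75 + (-2)²)*(-323) = (75 + 4)*(-323) = 79*(-323) = -25517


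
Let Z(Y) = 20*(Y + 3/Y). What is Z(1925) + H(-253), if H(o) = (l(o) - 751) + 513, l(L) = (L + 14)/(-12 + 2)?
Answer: 29480167/770 ≈ 38286.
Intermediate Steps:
l(L) = -7/5 - L/10 (l(L) = (14 + L)/(-10) = (14 + L)*(-⅒) = -7/5 - L/10)
H(o) = -1197/5 - o/10 (H(o) = ((-7/5 - o/10) - 751) + 513 = (-3762/5 - o/10) + 513 = -1197/5 - o/10)
Z(Y) = 20*Y + 60/Y
Z(1925) + H(-253) = (20*1925 + 60/1925) + (-1197/5 - ⅒*(-253)) = (38500 + 60*(1/1925)) + (-1197/5 + 253/10) = (38500 + 12/385) - 2141/10 = 14822512/385 - 2141/10 = 29480167/770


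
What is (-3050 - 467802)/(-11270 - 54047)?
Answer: 470852/65317 ≈ 7.2087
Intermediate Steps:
(-3050 - 467802)/(-11270 - 54047) = -470852/(-65317) = -470852*(-1/65317) = 470852/65317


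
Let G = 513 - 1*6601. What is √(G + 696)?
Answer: 4*I*√337 ≈ 73.43*I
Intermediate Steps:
G = -6088 (G = 513 - 6601 = -6088)
√(G + 696) = √(-6088 + 696) = √(-5392) = 4*I*√337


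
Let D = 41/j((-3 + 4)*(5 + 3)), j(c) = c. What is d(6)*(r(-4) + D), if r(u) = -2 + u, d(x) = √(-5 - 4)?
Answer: -21*I/8 ≈ -2.625*I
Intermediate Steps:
d(x) = 3*I (d(x) = √(-9) = 3*I)
D = 41/8 (D = 41/(((-3 + 4)*(5 + 3))) = 41/((1*8)) = 41/8 ≈ 5.1250)
d(6)*(r(-4) + D) = (3*I)*((-2 - 4) + 41/8) = (3*I)*(-6 + 41/8) = (3*I)*(-7/8) = -21*I/8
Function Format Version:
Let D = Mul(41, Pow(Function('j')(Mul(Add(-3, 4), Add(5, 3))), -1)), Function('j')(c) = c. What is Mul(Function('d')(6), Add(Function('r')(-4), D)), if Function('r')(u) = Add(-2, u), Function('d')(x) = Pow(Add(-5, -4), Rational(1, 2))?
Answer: Mul(Rational(-21, 8), I) ≈ Mul(-2.6250, I)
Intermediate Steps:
Function('d')(x) = Mul(3, I) (Function('d')(x) = Pow(-9, Rational(1, 2)) = Mul(3, I))
D = Rational(41, 8) (D = Mul(41, Pow(Mul(Add(-3, 4), Add(5, 3)), -1)) = Mul(41, Pow(Mul(1, 8), -1)) = Mul(41, Pow(8, -1)) = Mul(41, Rational(1, 8)) = Rational(41, 8) ≈ 5.1250)
Mul(Function('d')(6), Add(Function('r')(-4), D)) = Mul(Mul(3, I), Add(Add(-2, -4), Rational(41, 8))) = Mul(Mul(3, I), Add(-6, Rational(41, 8))) = Mul(Mul(3, I), Rational(-7, 8)) = Mul(Rational(-21, 8), I)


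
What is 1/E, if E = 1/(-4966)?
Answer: -4966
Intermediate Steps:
E = -1/4966 ≈ -0.00020137
1/E = 1/(-1/4966) = -4966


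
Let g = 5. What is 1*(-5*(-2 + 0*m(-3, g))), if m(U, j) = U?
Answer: 10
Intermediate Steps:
1*(-5*(-2 + 0*m(-3, g))) = 1*(-5*(-2 + 0*(-3))) = 1*(-5*(-2 + 0)) = 1*(-5*(-2)) = 1*10 = 10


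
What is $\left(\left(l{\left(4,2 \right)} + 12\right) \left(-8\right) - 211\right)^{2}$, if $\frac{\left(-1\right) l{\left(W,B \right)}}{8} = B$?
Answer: $32041$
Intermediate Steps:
$l{\left(W,B \right)} = - 8 B$
$\left(\left(l{\left(4,2 \right)} + 12\right) \left(-8\right) - 211\right)^{2} = \left(\left(\left(-8\right) 2 + 12\right) \left(-8\right) - 211\right)^{2} = \left(\left(-16 + 12\right) \left(-8\right) - 211\right)^{2} = \left(\left(-4\right) \left(-8\right) - 211\right)^{2} = \left(32 - 211\right)^{2} = \left(-179\right)^{2} = 32041$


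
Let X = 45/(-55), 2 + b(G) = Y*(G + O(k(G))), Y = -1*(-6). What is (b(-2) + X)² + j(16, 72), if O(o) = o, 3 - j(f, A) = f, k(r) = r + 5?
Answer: -348/121 ≈ -2.8760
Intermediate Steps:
k(r) = 5 + r
j(f, A) = 3 - f
Y = 6
b(G) = 28 + 12*G (b(G) = -2 + 6*(G + (5 + G)) = -2 + 6*(5 + 2*G) = -2 + (30 + 12*G) = 28 + 12*G)
X = -9/11 (X = 45*(-1/55) = -9/11 ≈ -0.81818)
(b(-2) + X)² + j(16, 72) = ((28 + 12*(-2)) - 9/11)² + (3 - 1*16) = ((28 - 24) - 9/11)² + (3 - 16) = (4 - 9/11)² - 13 = (35/11)² - 13 = 1225/121 - 13 = -348/121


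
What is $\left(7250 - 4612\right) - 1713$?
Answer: $925$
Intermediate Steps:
$\left(7250 - 4612\right) - 1713 = 2638 + \left(-13832 + 12119\right) = 2638 - 1713 = 925$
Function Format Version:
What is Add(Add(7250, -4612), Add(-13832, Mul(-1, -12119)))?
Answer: 925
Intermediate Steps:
Add(Add(7250, -4612), Add(-13832, Mul(-1, -12119))) = Add(2638, Add(-13832, 12119)) = Add(2638, -1713) = 925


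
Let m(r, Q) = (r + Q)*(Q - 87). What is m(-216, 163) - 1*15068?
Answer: -19096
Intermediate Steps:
m(r, Q) = (-87 + Q)*(Q + r) (m(r, Q) = (Q + r)*(-87 + Q) = (-87 + Q)*(Q + r))
m(-216, 163) - 1*15068 = (163**2 - 87*163 - 87*(-216) + 163*(-216)) - 1*15068 = (26569 - 14181 + 18792 - 35208) - 15068 = -4028 - 15068 = -19096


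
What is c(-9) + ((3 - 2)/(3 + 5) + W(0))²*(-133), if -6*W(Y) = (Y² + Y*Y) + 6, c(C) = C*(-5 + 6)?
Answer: -7093/64 ≈ -110.83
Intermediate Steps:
c(C) = C (c(C) = C*1 = C)
W(Y) = -1 - Y²/3 (W(Y) = -((Y² + Y*Y) + 6)/6 = -((Y² + Y²) + 6)/6 = -(2*Y² + 6)/6 = -(6 + 2*Y²)/6 = -1 - Y²/3)
c(-9) + ((3 - 2)/(3 + 5) + W(0))²*(-133) = -9 + ((3 - 2)/(3 + 5) + (-1 - ⅓*0²))²*(-133) = -9 + (1/8 + (-1 - ⅓*0))²*(-133) = -9 + (1*(⅛) + (-1 + 0))²*(-133) = -9 + (⅛ - 1)²*(-133) = -9 + (-7/8)²*(-133) = -9 + (49/64)*(-133) = -9 - 6517/64 = -7093/64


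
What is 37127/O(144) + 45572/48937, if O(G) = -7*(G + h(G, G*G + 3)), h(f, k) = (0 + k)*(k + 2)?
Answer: 19602433389139/21050140099191 ≈ 0.93123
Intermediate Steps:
h(f, k) = k*(2 + k)
O(G) = -7*G - 7*(3 + G**2)*(5 + G**2) (O(G) = -7*(G + (G*G + 3)*(2 + (G*G + 3))) = -7*(G + (G**2 + 3)*(2 + (G**2 + 3))) = -7*(G + (3 + G**2)*(2 + (3 + G**2))) = -7*(G + (3 + G**2)*(5 + G**2)) = -7*G - 7*(3 + G**2)*(5 + G**2))
37127/O(144) + 45572/48937 = 37127/(-7*144 - 7*(3 + 144**2)*(5 + 144**2)) + 45572/48937 = 37127/(-1008 - 7*(3 + 20736)*(5 + 20736)) + 45572*(1/48937) = 37127/(-1008 - 7*20739*20741) + 45572/48937 = 37127/(-1008 - 3011033193) + 45572/48937 = 37127/(-3011034201) + 45572/48937 = 37127*(-1/3011034201) + 45572/48937 = -37127/3011034201 + 45572/48937 = 19602433389139/21050140099191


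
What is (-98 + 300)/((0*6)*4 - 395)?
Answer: -202/395 ≈ -0.51139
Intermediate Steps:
(-98 + 300)/((0*6)*4 - 395) = 202/(0*4 - 395) = 202/(0 - 395) = 202/(-395) = 202*(-1/395) = -202/395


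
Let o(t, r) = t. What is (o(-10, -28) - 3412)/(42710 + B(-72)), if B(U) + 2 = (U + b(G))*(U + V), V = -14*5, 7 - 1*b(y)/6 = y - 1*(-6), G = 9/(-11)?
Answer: -18821/282606 ≈ -0.066598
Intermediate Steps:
G = -9/11 (G = 9*(-1/11) = -9/11 ≈ -0.81818)
b(y) = 6 - 6*y (b(y) = 42 - 6*(y - 1*(-6)) = 42 - 6*(y + 6) = 42 - 6*(6 + y) = 42 + (-36 - 6*y) = 6 - 6*y)
V = -70
B(U) = -2 + (-70 + U)*(120/11 + U) (B(U) = -2 + (U + (6 - 6*(-9/11)))*(U - 70) = -2 + (U + (6 + 54/11))*(-70 + U) = -2 + (U + 120/11)*(-70 + U) = -2 + (120/11 + U)*(-70 + U) = -2 + (-70 + U)*(120/11 + U))
(o(-10, -28) - 3412)/(42710 + B(-72)) = (-10 - 3412)/(42710 + (-8422/11 + (-72)² - 650/11*(-72))) = -3422/(42710 + (-8422/11 + 5184 + 46800/11)) = -3422/(42710 + 95402/11) = -3422/565212/11 = -3422*11/565212 = -18821/282606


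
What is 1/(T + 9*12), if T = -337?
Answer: -1/229 ≈ -0.0043668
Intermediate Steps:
1/(T + 9*12) = 1/(-337 + 9*12) = 1/(-337 + 108) = 1/(-229) = -1/229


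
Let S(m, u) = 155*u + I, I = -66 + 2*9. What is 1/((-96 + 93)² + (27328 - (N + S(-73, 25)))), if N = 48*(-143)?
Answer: 1/30374 ≈ 3.2923e-5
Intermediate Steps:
N = -6864
I = -48 (I = -66 + 18 = -48)
S(m, u) = -48 + 155*u (S(m, u) = 155*u - 48 = -48 + 155*u)
1/((-96 + 93)² + (27328 - (N + S(-73, 25)))) = 1/((-96 + 93)² + (27328 - (-6864 + (-48 + 155*25)))) = 1/((-3)² + (27328 - (-6864 + (-48 + 3875)))) = 1/(9 + (27328 - (-6864 + 3827))) = 1/(9 + (27328 - 1*(-3037))) = 1/(9 + (27328 + 3037)) = 1/(9 + 30365) = 1/30374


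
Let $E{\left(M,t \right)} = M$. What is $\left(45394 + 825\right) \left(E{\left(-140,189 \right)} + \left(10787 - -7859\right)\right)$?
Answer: $855328814$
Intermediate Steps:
$\left(45394 + 825\right) \left(E{\left(-140,189 \right)} + \left(10787 - -7859\right)\right) = \left(45394 + 825\right) \left(-140 + \left(10787 - -7859\right)\right) = 46219 \left(-140 + \left(10787 + 7859\right)\right) = 46219 \left(-140 + 18646\right) = 46219 \cdot 18506 = 855328814$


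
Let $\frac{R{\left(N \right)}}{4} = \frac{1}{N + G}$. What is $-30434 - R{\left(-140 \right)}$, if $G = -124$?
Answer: $- \frac{2008643}{66} \approx -30434.0$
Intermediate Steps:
$R{\left(N \right)} = \frac{4}{-124 + N}$ ($R{\left(N \right)} = \frac{4}{N - 124} = \frac{4}{-124 + N}$)
$-30434 - R{\left(-140 \right)} = -30434 - \frac{4}{-124 - 140} = -30434 - \frac{4}{-264} = -30434 - 4 \left(- \frac{1}{264}\right) = -30434 - - \frac{1}{66} = -30434 + \frac{1}{66} = - \frac{2008643}{66}$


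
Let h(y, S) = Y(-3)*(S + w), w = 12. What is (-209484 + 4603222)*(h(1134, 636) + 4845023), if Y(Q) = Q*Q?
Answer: 21313385945990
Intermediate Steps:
Y(Q) = Q²
h(y, S) = 108 + 9*S (h(y, S) = (-3)²*(S + 12) = 9*(12 + S) = 108 + 9*S)
(-209484 + 4603222)*(h(1134, 636) + 4845023) = (-209484 + 4603222)*((108 + 9*636) + 4845023) = 4393738*((108 + 5724) + 4845023) = 4393738*(5832 + 4845023) = 4393738*4850855 = 21313385945990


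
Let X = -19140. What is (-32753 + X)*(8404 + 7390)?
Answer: -819598042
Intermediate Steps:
(-32753 + X)*(8404 + 7390) = (-32753 - 19140)*(8404 + 7390) = -51893*15794 = -819598042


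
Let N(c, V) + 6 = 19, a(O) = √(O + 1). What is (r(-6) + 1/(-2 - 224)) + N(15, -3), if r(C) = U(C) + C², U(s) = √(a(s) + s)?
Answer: 11073/226 + √(-6 + I*√5) ≈ 49.445 + 2.4903*I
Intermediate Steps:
a(O) = √(1 + O)
N(c, V) = 13 (N(c, V) = -6 + 19 = 13)
U(s) = √(s + √(1 + s)) (U(s) = √(√(1 + s) + s) = √(s + √(1 + s)))
r(C) = C² + √(C + √(1 + C)) (r(C) = √(C + √(1 + C)) + C² = C² + √(C + √(1 + C)))
(r(-6) + 1/(-2 - 224)) + N(15, -3) = (((-6)² + √(-6 + √(1 - 6))) + 1/(-2 - 224)) + 13 = ((36 + √(-6 + √(-5))) + 1/(-226)) + 13 = ((36 + √(-6 + I*√5)) - 1/226) + 13 = (8135/226 + √(-6 + I*√5)) + 13 = 11073/226 + √(-6 + I*√5)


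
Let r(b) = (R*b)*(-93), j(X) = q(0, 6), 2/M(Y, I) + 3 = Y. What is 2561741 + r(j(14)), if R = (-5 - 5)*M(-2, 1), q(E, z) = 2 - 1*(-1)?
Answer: 2560625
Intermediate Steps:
M(Y, I) = 2/(-3 + Y)
q(E, z) = 3 (q(E, z) = 2 + 1 = 3)
j(X) = 3
R = 4 (R = (-5 - 5)*(2/(-3 - 2)) = -20/(-5) = -20*(-1)/5 = -10*(-⅖) = 4)
r(b) = -372*b (r(b) = (4*b)*(-93) = -372*b)
2561741 + r(j(14)) = 2561741 - 372*3 = 2561741 - 1116 = 2560625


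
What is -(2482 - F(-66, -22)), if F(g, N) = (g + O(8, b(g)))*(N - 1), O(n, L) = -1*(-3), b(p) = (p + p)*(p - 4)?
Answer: -1033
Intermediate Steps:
b(p) = 2*p*(-4 + p) (b(p) = (2*p)*(-4 + p) = 2*p*(-4 + p))
O(n, L) = 3
F(g, N) = (-1 + N)*(3 + g) (F(g, N) = (g + 3)*(N - 1) = (3 + g)*(-1 + N) = (-1 + N)*(3 + g))
-(2482 - F(-66, -22)) = -(2482 - (-3 - 1*(-66) + 3*(-22) - 22*(-66))) = -(2482 - (-3 + 66 - 66 + 1452)) = -(2482 - 1*1449) = -(2482 - 1449) = -1*1033 = -1033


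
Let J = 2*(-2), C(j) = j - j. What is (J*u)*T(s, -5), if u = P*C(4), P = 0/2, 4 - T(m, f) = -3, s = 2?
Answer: 0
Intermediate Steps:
C(j) = 0
T(m, f) = 7 (T(m, f) = 4 - 1*(-3) = 4 + 3 = 7)
J = -4
P = 0 (P = 0*(1/2) = 0)
u = 0 (u = 0*0 = 0)
(J*u)*T(s, -5) = -4*0*7 = 0*7 = 0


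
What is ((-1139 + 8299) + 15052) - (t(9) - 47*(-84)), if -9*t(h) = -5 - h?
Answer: 164362/9 ≈ 18262.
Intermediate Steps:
t(h) = 5/9 + h/9 (t(h) = -(-5 - h)/9 = 5/9 + h/9)
((-1139 + 8299) + 15052) - (t(9) - 47*(-84)) = ((-1139 + 8299) + 15052) - ((5/9 + (1/9)*9) - 47*(-84)) = (7160 + 15052) - ((5/9 + 1) + 3948) = 22212 - (14/9 + 3948) = 22212 - 1*35546/9 = 22212 - 35546/9 = 164362/9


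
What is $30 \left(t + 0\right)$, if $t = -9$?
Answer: $-270$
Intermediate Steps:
$30 \left(t + 0\right) = 30 \left(-9 + 0\right) = 30 \left(-9\right) = -270$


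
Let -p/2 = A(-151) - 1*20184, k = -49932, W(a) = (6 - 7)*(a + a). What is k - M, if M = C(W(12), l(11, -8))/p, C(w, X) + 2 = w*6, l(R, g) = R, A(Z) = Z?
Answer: -1015367147/20335 ≈ -49932.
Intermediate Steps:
W(a) = -2*a
C(w, X) = -2 + 6*w (C(w, X) = -2 + w*6 = -2 + 6*w)
p = 40670 (p = -2*(-151 - 1*20184) = -2*(-151 - 20184) = -2*(-20335) = 40670)
M = -73/20335 (M = (-2 + 6*(-2*12))/40670 = (-2 + 6*(-24))*(1/40670) = (-2 - 144)*(1/40670) = -146*1/40670 = -73/20335 ≈ -0.0035899)
k - M = -49932 - 1*(-73/20335) = -49932 + 73/20335 = -1015367147/20335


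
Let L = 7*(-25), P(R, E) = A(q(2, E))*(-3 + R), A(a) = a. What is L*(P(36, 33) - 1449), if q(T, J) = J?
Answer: 63000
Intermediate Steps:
P(R, E) = E*(-3 + R)
L = -175
L*(P(36, 33) - 1449) = -175*(33*(-3 + 36) - 1449) = -175*(33*33 - 1449) = -175*(1089 - 1449) = -175*(-360) = 63000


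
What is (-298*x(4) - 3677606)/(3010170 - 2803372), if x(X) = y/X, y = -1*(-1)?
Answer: -7355361/413596 ≈ -17.784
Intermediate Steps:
y = 1
x(X) = 1/X
(-298*x(4) - 3677606)/(3010170 - 2803372) = (-298/4 - 3677606)/(3010170 - 2803372) = (-298*¼ - 3677606)/206798 = (-149/2 - 3677606)*(1/206798) = -7355361/2*1/206798 = -7355361/413596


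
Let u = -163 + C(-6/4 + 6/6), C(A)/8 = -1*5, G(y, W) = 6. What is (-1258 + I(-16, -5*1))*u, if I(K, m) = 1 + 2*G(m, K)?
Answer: 252735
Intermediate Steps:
I(K, m) = 13 (I(K, m) = 1 + 2*6 = 1 + 12 = 13)
C(A) = -40 (C(A) = 8*(-1*5) = 8*(-5) = -40)
u = -203 (u = -163 - 40 = -203)
(-1258 + I(-16, -5*1))*u = (-1258 + 13)*(-203) = -1245*(-203) = 252735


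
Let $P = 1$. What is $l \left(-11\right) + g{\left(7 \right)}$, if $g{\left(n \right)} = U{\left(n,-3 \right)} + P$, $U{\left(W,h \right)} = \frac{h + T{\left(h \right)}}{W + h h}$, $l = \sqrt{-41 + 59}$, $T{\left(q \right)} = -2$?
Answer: $\frac{11}{16} - 33 \sqrt{2} \approx -45.982$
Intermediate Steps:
$l = 3 \sqrt{2}$ ($l = \sqrt{18} = 3 \sqrt{2} \approx 4.2426$)
$U{\left(W,h \right)} = \frac{-2 + h}{W + h^{2}}$ ($U{\left(W,h \right)} = \frac{h - 2}{W + h h} = \frac{-2 + h}{W + h^{2}}$)
$g{\left(n \right)} = 1 - \frac{5}{9 + n}$ ($g{\left(n \right)} = \frac{-2 - 3}{n + \left(-3\right)^{2}} + 1 = \frac{1}{n + 9} \left(-5\right) + 1 = \frac{1}{9 + n} \left(-5\right) + 1 = - \frac{5}{9 + n} + 1 = 1 - \frac{5}{9 + n}$)
$l \left(-11\right) + g{\left(7 \right)} = 3 \sqrt{2} \left(-11\right) + \frac{4 + 7}{9 + 7} = - 33 \sqrt{2} + \frac{1}{16} \cdot 11 = - 33 \sqrt{2} + \frac{11}{16} = \frac{11}{16} - 33 \sqrt{2}$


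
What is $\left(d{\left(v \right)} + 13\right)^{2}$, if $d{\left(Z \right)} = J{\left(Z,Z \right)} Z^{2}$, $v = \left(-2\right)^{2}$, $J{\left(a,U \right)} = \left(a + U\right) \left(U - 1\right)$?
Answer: $157609$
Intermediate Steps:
$J{\left(a,U \right)} = \left(-1 + U\right) \left(U + a\right)$ ($J{\left(a,U \right)} = \left(U + a\right) \left(-1 + U\right) = \left(-1 + U\right) \left(U + a\right)$)
$v = 4$
$d{\left(Z \right)} = Z^{2} \left(- 2 Z + 2 Z^{2}\right)$ ($d{\left(Z \right)} = \left(Z^{2} - Z - Z + Z Z\right) Z^{2} = \left(Z^{2} - Z - Z + Z^{2}\right) Z^{2} = \left(- 2 Z + 2 Z^{2}\right) Z^{2} = Z^{2} \left(- 2 Z + 2 Z^{2}\right)$)
$\left(d{\left(v \right)} + 13\right)^{2} = \left(2 \cdot 4^{3} \left(-1 + 4\right) + 13\right)^{2} = \left(2 \cdot 64 \cdot 3 + 13\right)^{2} = \left(384 + 13\right)^{2} = 397^{2} = 157609$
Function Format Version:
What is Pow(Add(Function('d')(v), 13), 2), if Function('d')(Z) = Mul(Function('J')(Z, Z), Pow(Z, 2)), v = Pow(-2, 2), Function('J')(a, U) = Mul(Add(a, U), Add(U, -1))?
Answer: 157609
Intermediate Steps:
Function('J')(a, U) = Mul(Add(-1, U), Add(U, a)) (Function('J')(a, U) = Mul(Add(U, a), Add(-1, U)) = Mul(Add(-1, U), Add(U, a)))
v = 4
Function('d')(Z) = Mul(Pow(Z, 2), Add(Mul(-2, Z), Mul(2, Pow(Z, 2)))) (Function('d')(Z) = Mul(Add(Pow(Z, 2), Mul(-1, Z), Mul(-1, Z), Mul(Z, Z)), Pow(Z, 2)) = Mul(Add(Pow(Z, 2), Mul(-1, Z), Mul(-1, Z), Pow(Z, 2)), Pow(Z, 2)) = Mul(Add(Mul(-2, Z), Mul(2, Pow(Z, 2))), Pow(Z, 2)) = Mul(Pow(Z, 2), Add(Mul(-2, Z), Mul(2, Pow(Z, 2)))))
Pow(Add(Function('d')(v), 13), 2) = Pow(Add(Mul(2, Pow(4, 3), Add(-1, 4)), 13), 2) = Pow(Add(Mul(2, 64, 3), 13), 2) = Pow(Add(384, 13), 2) = Pow(397, 2) = 157609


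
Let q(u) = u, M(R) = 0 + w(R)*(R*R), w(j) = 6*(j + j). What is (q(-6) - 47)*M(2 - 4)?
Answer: 5088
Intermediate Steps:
w(j) = 12*j (w(j) = 6*(2*j) = 12*j)
M(R) = 12*R³ (M(R) = 0 + (12*R)*(R*R) = 0 + (12*R)*R² = 0 + 12*R³ = 12*R³)
(q(-6) - 47)*M(2 - 4) = (-6 - 47)*(12*(2 - 4)³) = -636*(-2)³ = -636*(-8) = -53*(-96) = 5088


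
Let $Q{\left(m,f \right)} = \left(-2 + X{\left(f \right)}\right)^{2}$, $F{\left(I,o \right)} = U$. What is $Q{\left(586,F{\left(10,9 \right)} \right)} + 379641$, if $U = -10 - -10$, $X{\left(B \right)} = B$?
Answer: $379645$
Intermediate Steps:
$U = 0$ ($U = -10 + 10 = 0$)
$F{\left(I,o \right)} = 0$
$Q{\left(m,f \right)} = \left(-2 + f\right)^{2}$
$Q{\left(586,F{\left(10,9 \right)} \right)} + 379641 = \left(-2 + 0\right)^{2} + 379641 = \left(-2\right)^{2} + 379641 = 4 + 379641 = 379645$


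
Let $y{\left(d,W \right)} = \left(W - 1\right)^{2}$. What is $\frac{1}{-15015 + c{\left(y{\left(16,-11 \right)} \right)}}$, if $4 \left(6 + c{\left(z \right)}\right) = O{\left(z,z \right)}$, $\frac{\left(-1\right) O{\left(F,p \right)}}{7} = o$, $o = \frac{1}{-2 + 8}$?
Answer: $- \frac{24}{360511} \approx -6.6572 \cdot 10^{-5}$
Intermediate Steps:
$y{\left(d,W \right)} = \left(-1 + W\right)^{2}$
$o = \frac{1}{6} \approx 0.16667$
$O{\left(F,p \right)} = - \frac{7}{6}$ ($O{\left(F,p \right)} = \left(-7\right) \frac{1}{6} = - \frac{7}{6}$)
$c{\left(z \right)} = - \frac{151}{24}$ ($c{\left(z \right)} = -6 + \frac{1}{4} \left(- \frac{7}{6}\right) = -6 - \frac{7}{24} = - \frac{151}{24}$)
$\frac{1}{-15015 + c{\left(y{\left(16,-11 \right)} \right)}} = \frac{1}{-15015 - \frac{151}{24}} = \frac{1}{- \frac{360511}{24}} = - \frac{24}{360511}$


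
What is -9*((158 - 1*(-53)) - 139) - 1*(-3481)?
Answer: 2833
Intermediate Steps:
-9*((158 - 1*(-53)) - 139) - 1*(-3481) = -9*((158 + 53) - 139) + 3481 = -9*(211 - 139) + 3481 = -9*72 + 3481 = -648 + 3481 = 2833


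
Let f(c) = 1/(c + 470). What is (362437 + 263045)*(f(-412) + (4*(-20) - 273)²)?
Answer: 2260280222343/29 ≈ 7.7941e+10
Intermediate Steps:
f(c) = 1/(470 + c)
(362437 + 263045)*(f(-412) + (4*(-20) - 273)²) = (362437 + 263045)*(1/(470 - 412) + (4*(-20) - 273)²) = 625482*(1/58 + (-80 - 273)²) = 625482*(1/58 + (-353)²) = 625482*(1/58 + 124609) = 625482*(7227323/58) = 2260280222343/29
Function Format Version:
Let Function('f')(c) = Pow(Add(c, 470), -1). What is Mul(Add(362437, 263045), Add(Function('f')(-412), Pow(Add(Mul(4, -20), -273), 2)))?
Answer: Rational(2260280222343, 29) ≈ 7.7941e+10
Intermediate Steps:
Function('f')(c) = Pow(Add(470, c), -1)
Mul(Add(362437, 263045), Add(Function('f')(-412), Pow(Add(Mul(4, -20), -273), 2))) = Mul(Add(362437, 263045), Add(Pow(Add(470, -412), -1), Pow(Add(Mul(4, -20), -273), 2))) = Mul(625482, Add(Pow(58, -1), Pow(Add(-80, -273), 2))) = Mul(625482, Add(Rational(1, 58), Pow(-353, 2))) = Mul(625482, Add(Rational(1, 58), 124609)) = Mul(625482, Rational(7227323, 58)) = Rational(2260280222343, 29)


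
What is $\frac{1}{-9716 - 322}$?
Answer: $- \frac{1}{10038} \approx -9.9621 \cdot 10^{-5}$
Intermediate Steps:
$\frac{1}{-9716 - 322} = \frac{1}{-10038} = - \frac{1}{10038}$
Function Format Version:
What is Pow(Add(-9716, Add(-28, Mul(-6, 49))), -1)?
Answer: Rational(-1, 10038) ≈ -9.9621e-5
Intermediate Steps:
Pow(Add(-9716, Add(-28, Mul(-6, 49))), -1) = Pow(Add(-9716, Add(-28, -294)), -1) = Pow(Add(-9716, -322), -1) = Pow(-10038, -1) = Rational(-1, 10038)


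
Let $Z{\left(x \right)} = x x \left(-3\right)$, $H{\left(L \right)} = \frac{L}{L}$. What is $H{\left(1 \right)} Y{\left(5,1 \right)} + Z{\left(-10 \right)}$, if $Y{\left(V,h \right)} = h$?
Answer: $-299$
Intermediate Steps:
$H{\left(L \right)} = 1$
$Z{\left(x \right)} = - 3 x^{2}$ ($Z{\left(x \right)} = x^{2} \left(-3\right) = - 3 x^{2}$)
$H{\left(1 \right)} Y{\left(5,1 \right)} + Z{\left(-10 \right)} = 1 \cdot 1 - 3 \left(-10\right)^{2} = 1 - 300 = -299$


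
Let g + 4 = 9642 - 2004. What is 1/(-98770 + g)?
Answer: -1/91136 ≈ -1.0973e-5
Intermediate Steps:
g = 7634 (g = -4 + (9642 - 2004) = -4 + 7638 = 7634)
1/(-98770 + g) = 1/(-98770 + 7634) = 1/(-91136) = -1/91136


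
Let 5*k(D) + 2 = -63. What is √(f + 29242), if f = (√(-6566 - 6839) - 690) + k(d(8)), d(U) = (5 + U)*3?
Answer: √(28539 + I*√13405) ≈ 168.94 + 0.3427*I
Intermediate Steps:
d(U) = 15 + 3*U
k(D) = -13 (k(D) = -⅖ + (⅕)*(-63) = -⅖ - 63/5 = -13)
f = -703 + I*√13405 (f = (√(-6566 - 6839) - 690) - 13 = (√(-13405) - 690) - 13 = (I*√13405 - 690) - 13 = (-690 + I*√13405) - 13 = -703 + I*√13405 ≈ -703.0 + 115.78*I)
√(f + 29242) = √((-703 + I*√13405) + 29242) = √(28539 + I*√13405)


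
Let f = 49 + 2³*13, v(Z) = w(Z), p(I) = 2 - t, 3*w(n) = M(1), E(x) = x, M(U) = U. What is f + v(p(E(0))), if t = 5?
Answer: 460/3 ≈ 153.33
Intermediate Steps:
w(n) = ⅓ (w(n) = (⅓)*1 = ⅓)
p(I) = -3 (p(I) = 2 - 1*5 = 2 - 5 = -3)
v(Z) = ⅓
f = 153 (f = 49 + 8*13 = 49 + 104 = 153)
f + v(p(E(0))) = 153 + ⅓ = 460/3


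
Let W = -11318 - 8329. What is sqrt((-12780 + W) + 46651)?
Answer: 4*sqrt(889) ≈ 119.26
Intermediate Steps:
W = -19647
sqrt((-12780 + W) + 46651) = sqrt((-12780 - 19647) + 46651) = sqrt(-32427 + 46651) = sqrt(14224) = 4*sqrt(889)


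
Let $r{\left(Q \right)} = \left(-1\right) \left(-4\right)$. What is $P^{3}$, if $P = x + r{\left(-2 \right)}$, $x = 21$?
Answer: $15625$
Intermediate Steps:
$r{\left(Q \right)} = 4$
$P = 25$ ($P = 21 + 4 = 25$)
$P^{3} = 25^{3} = 15625$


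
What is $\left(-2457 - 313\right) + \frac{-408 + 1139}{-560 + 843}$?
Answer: $- \frac{783179}{283} \approx -2767.4$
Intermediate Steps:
$\left(-2457 - 313\right) + \frac{-408 + 1139}{-560 + 843} = -2770 + \frac{731}{283} = - \frac{783179}{283}$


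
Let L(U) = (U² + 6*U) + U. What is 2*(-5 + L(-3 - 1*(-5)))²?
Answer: 338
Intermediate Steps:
L(U) = U² + 7*U
2*(-5 + L(-3 - 1*(-5)))² = 2*(-5 + (-3 - 1*(-5))*(7 + (-3 - 1*(-5))))² = 2*(-5 + (-3 + 5)*(7 + (-3 + 5)))² = 2*(-5 + 2*(7 + 2))² = 2*(-5 + 2*9)² = 2*(-5 + 18)² = 2*13² = 2*169 = 338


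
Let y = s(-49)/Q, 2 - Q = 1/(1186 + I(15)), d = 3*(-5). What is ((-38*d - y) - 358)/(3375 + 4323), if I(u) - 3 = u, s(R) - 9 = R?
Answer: 93074/3088181 ≈ 0.030139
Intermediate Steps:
s(R) = 9 + R
I(u) = 3 + u
d = -15
Q = 2407/1204 (Q = 2 - 1/(1186 + (3 + 15)) = 2 - 1/(1186 + 18) = 2 - 1/1204 = 2407/1204 ≈ 1.9992)
y = -48160/2407 (y = (9 - 49)/(2407/1204) = -40*1204/2407 = -48160/2407 ≈ -20.008)
((-38*d - y) - 358)/(3375 + 4323) = ((-38*(-15) - 1*(-48160/2407)) - 358)/(3375 + 4323) = ((570 + 48160/2407) - 358)/7698 = (1420150/2407 - 358)*(1/7698) = (558444/2407)*(1/7698) = 93074/3088181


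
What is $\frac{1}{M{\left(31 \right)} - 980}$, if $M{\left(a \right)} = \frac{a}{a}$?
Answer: $- \frac{1}{979} \approx -0.0010215$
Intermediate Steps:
$M{\left(a \right)} = 1$
$\frac{1}{M{\left(31 \right)} - 980} = \frac{1}{1 - 980} = \frac{1}{-979} = - \frac{1}{979}$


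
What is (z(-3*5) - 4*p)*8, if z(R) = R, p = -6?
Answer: 72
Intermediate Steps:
(z(-3*5) - 4*p)*8 = (-3*5 - 4*(-6))*8 = (-15 + 24)*8 = 9*8 = 72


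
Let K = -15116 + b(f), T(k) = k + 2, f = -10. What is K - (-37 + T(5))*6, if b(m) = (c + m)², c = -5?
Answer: -14711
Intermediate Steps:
b(m) = (-5 + m)²
T(k) = 2 + k
K = -14891 (K = -15116 + (-5 - 10)² = -15116 + (-15)² = -15116 + 225 = -14891)
K - (-37 + T(5))*6 = -14891 - (-37 + (2 + 5))*6 = -14891 - (-37 + 7)*6 = -14891 - (-30)*6 = -14891 - 1*(-180) = -14891 + 180 = -14711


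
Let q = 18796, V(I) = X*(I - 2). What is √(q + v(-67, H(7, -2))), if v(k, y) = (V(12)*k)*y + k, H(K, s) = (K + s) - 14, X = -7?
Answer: 3*I*√2609 ≈ 153.24*I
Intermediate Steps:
V(I) = 14 - 7*I (V(I) = -7*(I - 2) = -7*(-2 + I) = 14 - 7*I)
H(K, s) = -14 + K + s
v(k, y) = k - 70*k*y (v(k, y) = ((14 - 7*12)*k)*y + k = ((14 - 84)*k)*y + k = (-70*k)*y + k = -70*k*y + k = k - 70*k*y)
√(q + v(-67, H(7, -2))) = √(18796 - 67*(1 - 70*(-14 + 7 - 2))) = √(18796 - 67*(1 - 70*(-9))) = √(18796 - 67*(1 + 630)) = √(18796 - 67*631) = √(18796 - 42277) = √(-23481) = 3*I*√2609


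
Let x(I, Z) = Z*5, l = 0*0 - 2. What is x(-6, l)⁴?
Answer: 10000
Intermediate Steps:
l = -2 (l = 0 - 2 = -2)
x(I, Z) = 5*Z
x(-6, l)⁴ = (5*(-2))⁴ = (-10)⁴ = 10000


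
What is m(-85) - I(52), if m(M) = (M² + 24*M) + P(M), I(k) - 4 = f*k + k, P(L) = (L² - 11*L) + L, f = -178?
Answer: 22460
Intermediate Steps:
P(L) = L² - 10*L
I(k) = 4 - 177*k (I(k) = 4 + (-178*k + k) = 4 - 177*k)
m(M) = M² + 24*M + M*(-10 + M) (m(M) = (M² + 24*M) + M*(-10 + M) = M² + 24*M + M*(-10 + M))
m(-85) - I(52) = 2*(-85)*(7 - 85) - (4 - 177*52) = 2*(-85)*(-78) - (4 - 9204) = 13260 - 1*(-9200) = 13260 + 9200 = 22460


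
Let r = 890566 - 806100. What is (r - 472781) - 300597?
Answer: -688912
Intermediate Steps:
r = 84466
(r - 472781) - 300597 = (84466 - 472781) - 300597 = -388315 - 300597 = -688912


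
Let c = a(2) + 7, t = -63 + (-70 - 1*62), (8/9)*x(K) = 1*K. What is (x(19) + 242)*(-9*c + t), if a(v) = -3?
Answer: -486717/8 ≈ -60840.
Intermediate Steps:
x(K) = 9*K/8 (x(K) = 9*(1*K)/8 = 9*K/8)
t = -195 (t = -63 + (-70 - 62) = -63 - 132 = -195)
c = 4 (c = -3 + 7 = 4)
(x(19) + 242)*(-9*c + t) = ((9/8)*19 + 242)*(-9*4 - 195) = (171/8 + 242)*(-36 - 195) = (2107/8)*(-231) = -486717/8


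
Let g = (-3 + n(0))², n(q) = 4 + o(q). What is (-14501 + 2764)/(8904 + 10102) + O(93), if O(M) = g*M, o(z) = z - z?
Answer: 1755821/19006 ≈ 92.382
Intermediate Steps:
o(z) = 0
n(q) = 4 (n(q) = 4 + 0 = 4)
g = 1 (g = (-3 + 4)² = 1² = 1)
O(M) = M (O(M) = 1*M = M)
(-14501 + 2764)/(8904 + 10102) + O(93) = (-14501 + 2764)/(8904 + 10102) + 93 = -11737/19006 + 93 = 1755821/19006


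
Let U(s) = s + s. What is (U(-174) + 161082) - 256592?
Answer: -95858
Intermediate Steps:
U(s) = 2*s
(U(-174) + 161082) - 256592 = (2*(-174) + 161082) - 256592 = (-348 + 161082) - 256592 = 160734 - 256592 = -95858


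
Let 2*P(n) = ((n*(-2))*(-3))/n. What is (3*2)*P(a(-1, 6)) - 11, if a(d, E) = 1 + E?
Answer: 7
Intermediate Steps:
P(n) = 3 (P(n) = (((n*(-2))*(-3))/n)/2 = ((-2*n*(-3))/n)/2 = ((6*n)/n)/2 = (1/2)*6 = 3)
(3*2)*P(a(-1, 6)) - 11 = (3*2)*3 - 11 = 6*3 - 11 = 18 - 11 = 7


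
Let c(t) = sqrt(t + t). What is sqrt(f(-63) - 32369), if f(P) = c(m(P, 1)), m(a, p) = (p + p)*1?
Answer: I*sqrt(32367) ≈ 179.91*I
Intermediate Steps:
m(a, p) = 2*p (m(a, p) = (2*p)*1 = 2*p)
c(t) = sqrt(2)*sqrt(t) (c(t) = sqrt(2*t) = sqrt(2)*sqrt(t))
f(P) = 2 (f(P) = sqrt(2)*sqrt(2*1) = sqrt(2)*sqrt(2) = 2)
sqrt(f(-63) - 32369) = sqrt(2 - 32369) = sqrt(-32367) = I*sqrt(32367)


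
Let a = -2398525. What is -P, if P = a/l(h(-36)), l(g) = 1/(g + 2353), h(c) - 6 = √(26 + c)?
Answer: 5658120475 + 2398525*I*√10 ≈ 5.6581e+9 + 7.5848e+6*I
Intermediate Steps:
h(c) = 6 + √(26 + c)
l(g) = 1/(2353 + g)
P = -5658120475 - 2398525*I*√10 (P = -(5658120475 + 2398525*√(26 - 36)) = -(5658120475 + 2398525*I*√10) = -2398525*(2359 + I*√10) = -5658120475 - 2398525*I*√10 ≈ -5.6581e+9 - 7.5848e+6*I)
-P = -(-5658120475 - 2398525*I*√10) = 5658120475 + 2398525*I*√10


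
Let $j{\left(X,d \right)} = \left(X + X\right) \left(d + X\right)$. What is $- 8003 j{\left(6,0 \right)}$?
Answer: $-576216$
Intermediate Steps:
$j{\left(X,d \right)} = 2 X \left(X + d\right)$
$- 8003 j{\left(6,0 \right)} = - 8003 \cdot 2 \cdot 6 \left(6 + 0\right) = - 8003 \cdot 2 \cdot 6 \cdot 6 = \left(-8003\right) 72 = -576216$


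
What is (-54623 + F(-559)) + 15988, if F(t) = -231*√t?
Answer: -38635 - 231*I*√559 ≈ -38635.0 - 5461.6*I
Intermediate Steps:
(-54623 + F(-559)) + 15988 = (-54623 - 231*I*√559) + 15988 = -38635 - 231*I*√559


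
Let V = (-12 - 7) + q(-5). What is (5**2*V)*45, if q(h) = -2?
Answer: -23625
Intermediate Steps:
V = -21 (V = (-12 - 7) - 2 = -19 - 2 = -21)
(5**2*V)*45 = (5**2*(-21))*45 = (25*(-21))*45 = -525*45 = -23625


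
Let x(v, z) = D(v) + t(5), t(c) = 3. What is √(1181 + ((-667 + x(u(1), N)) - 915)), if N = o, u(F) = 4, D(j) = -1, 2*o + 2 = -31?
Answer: I*√399 ≈ 19.975*I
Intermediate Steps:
o = -33/2 (o = -1 + (½)*(-31) = -1 - 31/2 = -33/2 ≈ -16.500)
N = -33/2 ≈ -16.500
x(v, z) = 2 (x(v, z) = -1 + 3 = 2)
√(1181 + ((-667 + x(u(1), N)) - 915)) = √(1181 + ((-667 + 2) - 915)) = √(1181 + (-665 - 915)) = √(1181 - 1580) = √(-399) = I*√399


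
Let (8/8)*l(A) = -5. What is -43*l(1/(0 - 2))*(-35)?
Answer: -7525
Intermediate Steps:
l(A) = -5
-43*l(1/(0 - 2))*(-35) = -43*(-5)*(-35) = 215*(-35) = -7525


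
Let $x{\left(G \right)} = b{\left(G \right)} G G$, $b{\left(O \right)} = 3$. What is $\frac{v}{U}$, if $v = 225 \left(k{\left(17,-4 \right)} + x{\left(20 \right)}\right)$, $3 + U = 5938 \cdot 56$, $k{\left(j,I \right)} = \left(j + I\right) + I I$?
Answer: $\frac{11061}{13301} \approx 0.83159$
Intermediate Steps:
$k{\left(j,I \right)} = I + j + I^{2}$ ($k{\left(j,I \right)} = \left(I + j\right) + I^{2} = I + j + I^{2}$)
$U = 332525$ ($U = -3 + 5938 \cdot 56 = -3 + 332528 = 332525$)
$x{\left(G \right)} = 3 G^{2}$ ($x{\left(G \right)} = 3 G G = 3 G^{2}$)
$v = 276525$ ($v = 225 \left(\left(-4 + 17 + \left(-4\right)^{2}\right) + 3 \cdot 20^{2}\right) = 225 \left(\left(-4 + 17 + 16\right) + 3 \cdot 400\right) = 225 \left(29 + 1200\right) = 225 \cdot 1229 = 276525$)
$\frac{v}{U} = \frac{276525}{332525} = 276525 \cdot \frac{1}{332525} = \frac{11061}{13301}$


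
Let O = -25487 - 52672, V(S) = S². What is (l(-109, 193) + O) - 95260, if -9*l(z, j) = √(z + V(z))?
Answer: -173419 - 2*√327/3 ≈ -1.7343e+5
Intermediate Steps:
l(z, j) = -√(z + z²)/9
O = -78159
(l(-109, 193) + O) - 95260 = (-6*√327/9 - 78159) - 95260 = (-2*√327/3 - 78159) - 95260 = (-78159 - 2*√327/3) - 95260 = -173419 - 2*√327/3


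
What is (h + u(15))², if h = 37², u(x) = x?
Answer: 1915456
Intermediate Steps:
h = 1369
(h + u(15))² = (1369 + 15)² = 1384² = 1915456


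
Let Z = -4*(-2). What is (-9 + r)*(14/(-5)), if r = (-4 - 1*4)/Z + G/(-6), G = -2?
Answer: 406/15 ≈ 27.067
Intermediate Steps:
Z = 8
r = -⅔ (r = (-4 - 1*4)/8 - 2/(-6) = (-4 - 4)*(⅛) - 2*(-⅙) = -8*⅛ + ⅓ = -1 + ⅓ = -⅔ ≈ -0.66667)
(-9 + r)*(14/(-5)) = (-9 - ⅔)*(14/(-5)) = -406*(-1)/(3*5) = -29/3*(-14/5) = 406/15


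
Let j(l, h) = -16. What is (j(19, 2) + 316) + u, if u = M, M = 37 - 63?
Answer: 274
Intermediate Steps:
M = -26
u = -26
(j(19, 2) + 316) + u = (-16 + 316) - 26 = 300 - 26 = 274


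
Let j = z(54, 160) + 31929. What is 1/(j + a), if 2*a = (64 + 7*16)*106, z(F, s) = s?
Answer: 1/41417 ≈ 2.4145e-5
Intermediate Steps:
j = 32089 (j = 160 + 31929 = 32089)
a = 9328 (a = ((64 + 7*16)*106)/2 = ((64 + 112)*106)/2 = (176*106)/2 = (½)*18656 = 9328)
1/(j + a) = 1/(32089 + 9328) = 1/41417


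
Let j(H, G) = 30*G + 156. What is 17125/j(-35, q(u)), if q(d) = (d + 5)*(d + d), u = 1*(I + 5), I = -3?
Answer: 17125/996 ≈ 17.194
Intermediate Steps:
u = 2 (u = 1*(-3 + 5) = 1*2 = 2)
q(d) = 2*d*(5 + d) (q(d) = (5 + d)*(2*d) = 2*d*(5 + d))
j(H, G) = 156 + 30*G
17125/j(-35, q(u)) = 17125/(156 + 30*(2*2*(5 + 2))) = 17125/(156 + 30*(2*2*7)) = 17125/(156 + 30*28) = 17125/(156 + 840) = 17125/996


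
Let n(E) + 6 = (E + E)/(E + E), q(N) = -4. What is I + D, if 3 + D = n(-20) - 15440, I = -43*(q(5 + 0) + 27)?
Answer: -16437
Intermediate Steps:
n(E) = -5 (n(E) = -6 + (E + E)/(E + E) = -6 + (2*E)/((2*E)) = -6 + (2*E)*(1/(2*E)) = -6 + 1 = -5)
I = -989 (I = -43*(-4 + 27) = -43*23 = -989)
D = -15448 (D = -3 + (-5 - 15440) = -3 - 15445 = -15448)
I + D = -989 - 15448 = -16437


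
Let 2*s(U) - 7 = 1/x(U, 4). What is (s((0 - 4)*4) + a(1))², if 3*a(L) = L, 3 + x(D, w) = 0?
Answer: 121/9 ≈ 13.444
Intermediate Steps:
x(D, w) = -3 (x(D, w) = -3 + 0 = -3)
a(L) = L/3
s(U) = 10/3 (s(U) = 7/2 + (1/(-3))/2 = 7/2 + (1*(-⅓))/2 = 7/2 + (½)*(-⅓) = 7/2 - ⅙ = 10/3)
(s((0 - 4)*4) + a(1))² = (10/3 + (⅓)*1)² = (10/3 + ⅓)² = (11/3)² = 121/9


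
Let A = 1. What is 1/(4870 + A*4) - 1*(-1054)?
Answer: 5137197/4874 ≈ 1054.0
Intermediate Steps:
1/(4870 + A*4) - 1*(-1054) = 1/(4870 + 1*4) - 1*(-1054) = 1/(4870 + 4) + 1054 = 1/4874 + 1054 = 5137197/4874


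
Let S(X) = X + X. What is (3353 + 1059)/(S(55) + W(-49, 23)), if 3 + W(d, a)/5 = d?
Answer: -2206/75 ≈ -29.413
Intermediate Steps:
S(X) = 2*X
W(d, a) = -15 + 5*d
(3353 + 1059)/(S(55) + W(-49, 23)) = (3353 + 1059)/(2*55 + (-15 + 5*(-49))) = 4412/(110 + (-15 - 245)) = 4412/(110 - 260) = 4412/(-150) = 4412*(-1/150) = -2206/75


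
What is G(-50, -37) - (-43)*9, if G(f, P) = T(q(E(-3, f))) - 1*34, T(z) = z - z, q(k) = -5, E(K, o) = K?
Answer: 353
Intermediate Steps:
T(z) = 0
G(f, P) = -34 (G(f, P) = 0 - 1*34 = 0 - 34 = -34)
G(-50, -37) - (-43)*9 = -34 - (-43)*9 = -34 - 1*(-387) = -34 + 387 = 353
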